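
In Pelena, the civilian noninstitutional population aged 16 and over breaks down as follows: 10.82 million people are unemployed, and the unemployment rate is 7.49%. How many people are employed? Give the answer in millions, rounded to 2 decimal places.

Labor force = U / u = 10.82 / 0.0749 ≈ 144.46 million.
Employed = labor force − unemployed = 144.46 − 10.82 = 133.64 million.

About 133.64 million are employed.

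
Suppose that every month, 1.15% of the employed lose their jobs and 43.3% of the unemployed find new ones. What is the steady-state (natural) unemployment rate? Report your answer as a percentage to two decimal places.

Steady-state unemployment rate ≈ 2.59%.

At steady state the flows balance: s·E = f·U, so U/(E+U) = s/(s+f).
u* = 1.15 / (1.15 + 43.3) = 1.15 / 44.45 = 2.59%.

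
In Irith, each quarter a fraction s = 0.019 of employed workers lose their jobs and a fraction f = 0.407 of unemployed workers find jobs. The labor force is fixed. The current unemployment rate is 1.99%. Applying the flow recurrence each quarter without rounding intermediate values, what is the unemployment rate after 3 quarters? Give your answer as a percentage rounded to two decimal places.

Unemployment rate after three quarters ≈ 3.99%.

With a fixed labor force, u_{t+1} = u_t + s·(1−u_t) − f·u_t = u_t·(1−s−f) + s.
Here 1−s−f = 0.574 and s = 0.019.
u_1 = 0.019900 × 0.574 + 0.019 = 0.030423.
u_2 = 0.030423 × 0.574 + 0.019 = 0.036463.
u_3 = 0.036463 × 0.574 + 0.019 = 0.039930.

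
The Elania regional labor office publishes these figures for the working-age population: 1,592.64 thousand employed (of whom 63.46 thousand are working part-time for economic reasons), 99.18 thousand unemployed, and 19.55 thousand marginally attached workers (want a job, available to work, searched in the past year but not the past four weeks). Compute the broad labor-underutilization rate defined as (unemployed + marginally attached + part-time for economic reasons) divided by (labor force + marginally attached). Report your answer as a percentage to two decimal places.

Labor force = 1,592.64 + 99.18 = 1,691.82 thousand.
Numerator = 99.18 + 19.55 + 63.46 = 182.19 thousand.
Denominator = 1,691.82 + 19.55 = 1,711.37 thousand.
Broad rate = 182.19 / 1,711.37 = 10.65%.

Broad underutilization rate ≈ 10.65%.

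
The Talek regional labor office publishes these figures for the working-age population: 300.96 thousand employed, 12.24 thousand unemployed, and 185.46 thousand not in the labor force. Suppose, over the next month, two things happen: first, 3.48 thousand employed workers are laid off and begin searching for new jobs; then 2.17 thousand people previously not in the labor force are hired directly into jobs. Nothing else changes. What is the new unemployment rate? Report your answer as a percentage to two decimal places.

New unemployment rate ≈ 4.98%.

Initially, labor force = 300.96 + 12.24 = 313.20 thousand, so u = 12.24/313.20 = 3.91%.
After the first change, employed falls and unemployed rises by 3.48; labor force unchanged → E = 297.48, U = 15.72, labor force = 313.20 thousand.
After the second change, employed and labor force both rise by 2.17; unemployed unchanged → E = 299.65, U = 15.72, labor force = 315.37 thousand.
New unemployment rate = 15.72 / 315.37 = 4.98%.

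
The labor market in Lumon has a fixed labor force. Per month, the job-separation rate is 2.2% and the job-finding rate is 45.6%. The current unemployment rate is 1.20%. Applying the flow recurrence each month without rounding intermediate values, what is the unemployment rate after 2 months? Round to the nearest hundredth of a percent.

With a fixed labor force, u_{t+1} = u_t + s·(1−u_t) − f·u_t = u_t·(1−s−f) + s.
Here 1−s−f = 0.522 and s = 0.022.
u_1 = 0.012000 × 0.522 + 0.022 = 0.028264.
u_2 = 0.028264 × 0.522 + 0.022 = 0.036754.

Unemployment rate after two months ≈ 3.68%.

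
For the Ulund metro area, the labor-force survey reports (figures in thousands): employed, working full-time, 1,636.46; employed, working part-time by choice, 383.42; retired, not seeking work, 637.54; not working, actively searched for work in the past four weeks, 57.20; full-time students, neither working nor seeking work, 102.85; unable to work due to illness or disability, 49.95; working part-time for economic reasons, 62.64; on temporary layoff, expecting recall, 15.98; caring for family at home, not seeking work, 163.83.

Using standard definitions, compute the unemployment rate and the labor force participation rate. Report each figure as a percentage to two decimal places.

Unemployment rate ≈ 3.39%; labor force participation rate ≈ 69.32%.

Employed = 1,636.46 + 383.42 + 62.64 = 2,082.52 thousand (anyone who worked, including part-time for economic reasons, counts as employed).
Unemployed = 57.20 + 15.98 = 73.18 thousand (jobless and actively searching, or on temporary layoff).
Labor force = 2,082.52 + 73.18 = 2,155.70 thousand.
Not in labor force = 637.54 + 102.85 + 49.95 + 163.83 = 954.17 thousand (those not working and not actively searching are outside the labor force).
Civilian working-age population = 2,155.70 + 954.17 = 3,109.87 thousand.
Unemployment rate = 73.18 / 2,155.70 = 3.39%.
Labor force participation rate = 2,155.70 / 3,109.87 = 69.32%.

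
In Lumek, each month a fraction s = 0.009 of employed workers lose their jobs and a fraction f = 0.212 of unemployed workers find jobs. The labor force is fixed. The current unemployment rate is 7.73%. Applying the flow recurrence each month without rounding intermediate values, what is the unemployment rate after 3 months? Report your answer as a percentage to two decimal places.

With a fixed labor force, u_{t+1} = u_t + s·(1−u_t) − f·u_t = u_t·(1−s−f) + s.
Here 1−s−f = 0.779 and s = 0.009.
u_1 = 0.077300 × 0.779 + 0.009 = 0.069217.
u_2 = 0.069217 × 0.779 + 0.009 = 0.062920.
u_3 = 0.062920 × 0.779 + 0.009 = 0.058015.

Unemployment rate after three months ≈ 5.80%.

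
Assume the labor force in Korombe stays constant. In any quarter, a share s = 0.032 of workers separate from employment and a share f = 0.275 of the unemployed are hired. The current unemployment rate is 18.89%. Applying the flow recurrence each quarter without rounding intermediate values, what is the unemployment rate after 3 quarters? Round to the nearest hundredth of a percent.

Unemployment rate after three quarters ≈ 13.24%.

With a fixed labor force, u_{t+1} = u_t + s·(1−u_t) − f·u_t = u_t·(1−s−f) + s.
Here 1−s−f = 0.693 and s = 0.032.
u_1 = 0.188900 × 0.693 + 0.032 = 0.162908.
u_2 = 0.162908 × 0.693 + 0.032 = 0.144895.
u_3 = 0.144895 × 0.693 + 0.032 = 0.132412.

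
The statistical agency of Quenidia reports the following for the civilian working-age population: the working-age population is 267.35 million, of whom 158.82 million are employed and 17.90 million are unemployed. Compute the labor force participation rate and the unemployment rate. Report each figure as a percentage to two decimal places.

Labor force participation rate ≈ 66.10%; unemployment rate ≈ 10.13%.

Labor force = employed + unemployed = 158.82 + 17.90 = 176.72 million.
Unemployment rate = 17.90 / 176.72 = 10.13%.
Labor force participation rate = 176.72 / 267.35 = 66.10%.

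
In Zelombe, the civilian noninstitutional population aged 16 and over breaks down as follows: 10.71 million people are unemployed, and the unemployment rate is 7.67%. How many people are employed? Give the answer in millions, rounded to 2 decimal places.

About 128.92 million are employed.

Labor force = U / u = 10.71 / 0.0767 ≈ 139.63 million.
Employed = labor force − unemployed = 139.63 − 10.71 = 128.92 million.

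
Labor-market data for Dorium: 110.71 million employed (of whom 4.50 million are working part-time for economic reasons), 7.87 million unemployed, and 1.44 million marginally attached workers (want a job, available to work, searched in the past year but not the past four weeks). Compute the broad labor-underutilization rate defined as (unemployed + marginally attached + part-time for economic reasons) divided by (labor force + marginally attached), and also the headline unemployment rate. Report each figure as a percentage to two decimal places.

Labor force = 110.71 + 7.87 = 118.58 million.
Numerator = 7.87 + 1.44 + 4.50 = 13.81 million.
Denominator = 118.58 + 1.44 = 120.02 million.
Broad rate = 13.81 / 120.02 = 11.51%.
Headline unemployment rate = 7.87 / 118.58 = 6.64%.

Broad underutilization rate ≈ 11.51%; headline unemployment rate ≈ 6.64%.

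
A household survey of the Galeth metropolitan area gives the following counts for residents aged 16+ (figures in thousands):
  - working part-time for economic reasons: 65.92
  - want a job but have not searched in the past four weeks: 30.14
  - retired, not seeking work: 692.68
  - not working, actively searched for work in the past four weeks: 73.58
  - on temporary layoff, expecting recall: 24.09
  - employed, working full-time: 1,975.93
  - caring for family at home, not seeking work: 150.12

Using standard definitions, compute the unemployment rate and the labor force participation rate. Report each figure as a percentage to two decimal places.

Unemployment rate ≈ 4.57%; labor force participation rate ≈ 71.02%.

Employed = 65.92 + 1,975.93 = 2,041.85 thousand (anyone who worked, including part-time for economic reasons, counts as employed).
Unemployed = 73.58 + 24.09 = 97.67 thousand (jobless and actively searching, or on temporary layoff).
Labor force = 2,041.85 + 97.67 = 2,139.52 thousand.
Not in labor force = 30.14 + 692.68 + 150.12 = 872.94 thousand (those not working and not actively searching are outside the labor force — including those who want a job but have given up searching).
Civilian working-age population = 2,139.52 + 872.94 = 3,012.46 thousand.
Unemployment rate = 97.67 / 2,139.52 = 4.57%.
Labor force participation rate = 2,139.52 / 3,012.46 = 71.02%.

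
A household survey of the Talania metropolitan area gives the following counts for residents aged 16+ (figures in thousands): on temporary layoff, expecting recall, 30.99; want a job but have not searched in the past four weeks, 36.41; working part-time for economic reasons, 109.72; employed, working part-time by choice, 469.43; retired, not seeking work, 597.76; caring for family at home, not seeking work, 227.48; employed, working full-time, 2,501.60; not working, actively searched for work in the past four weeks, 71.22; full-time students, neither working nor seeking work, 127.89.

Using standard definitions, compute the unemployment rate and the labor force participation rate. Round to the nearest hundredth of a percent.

Unemployment rate ≈ 3.21%; labor force participation rate ≈ 76.28%.

Employed = 109.72 + 469.43 + 2,501.60 = 3,080.75 thousand (anyone who worked, including part-time for economic reasons, counts as employed).
Unemployed = 30.99 + 71.22 = 102.21 thousand (jobless and actively searching, or on temporary layoff).
Labor force = 3,080.75 + 102.21 = 3,182.96 thousand.
Not in labor force = 36.41 + 597.76 + 227.48 + 127.89 = 989.54 thousand (those not working and not actively searching are outside the labor force — including those who want a job but have given up searching).
Civilian working-age population = 3,182.96 + 989.54 = 4,172.50 thousand.
Unemployment rate = 102.21 / 3,182.96 = 3.21%.
Labor force participation rate = 3,182.96 / 4,172.50 = 76.28%.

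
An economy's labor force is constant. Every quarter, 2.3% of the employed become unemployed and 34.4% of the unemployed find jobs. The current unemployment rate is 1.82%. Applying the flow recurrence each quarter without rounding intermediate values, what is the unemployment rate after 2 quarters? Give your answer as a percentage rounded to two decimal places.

With a fixed labor force, u_{t+1} = u_t + s·(1−u_t) − f·u_t = u_t·(1−s−f) + s.
Here 1−s−f = 0.633 and s = 0.023.
u_1 = 0.018200 × 0.633 + 0.023 = 0.034521.
u_2 = 0.034521 × 0.633 + 0.023 = 0.044852.

Unemployment rate after two quarters ≈ 4.49%.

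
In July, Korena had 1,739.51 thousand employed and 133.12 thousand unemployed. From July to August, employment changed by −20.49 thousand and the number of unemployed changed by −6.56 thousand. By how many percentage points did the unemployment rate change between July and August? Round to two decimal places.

July: labor force = 1,739.51 + 133.12 = 1,872.63; u = 133.12/1,872.63 = 7.11%.
August: labor force = 1,719.02 + 126.56 = 1,845.58; u = 126.56/1,845.58 = 6.86%.
Change = 6.86% − 7.11% = −0.25 pp.

The unemployment rate changed by −0.25 percentage points.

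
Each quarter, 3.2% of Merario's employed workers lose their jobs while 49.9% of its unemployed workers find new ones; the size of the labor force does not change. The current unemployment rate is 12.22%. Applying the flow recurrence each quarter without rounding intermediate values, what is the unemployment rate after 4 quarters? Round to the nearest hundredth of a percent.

Unemployment rate after four quarters ≈ 6.33%.

With a fixed labor force, u_{t+1} = u_t + s·(1−u_t) − f·u_t = u_t·(1−s−f) + s.
Here 1−s−f = 0.469 and s = 0.032.
u_1 = 0.122200 × 0.469 + 0.032 = 0.089312.
u_2 = 0.089312 × 0.469 + 0.032 = 0.073887.
u_3 = 0.073887 × 0.469 + 0.032 = 0.066653.
u_4 = 0.066653 × 0.469 + 0.032 = 0.063260.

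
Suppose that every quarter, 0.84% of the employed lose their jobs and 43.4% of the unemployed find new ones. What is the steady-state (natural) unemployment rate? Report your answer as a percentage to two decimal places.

Steady-state unemployment rate ≈ 1.90%.

At steady state the flows balance: s·E = f·U, so U/(E+U) = s/(s+f).
u* = 0.84 / (0.84 + 43.4) = 0.84 / 44.24 = 1.90%.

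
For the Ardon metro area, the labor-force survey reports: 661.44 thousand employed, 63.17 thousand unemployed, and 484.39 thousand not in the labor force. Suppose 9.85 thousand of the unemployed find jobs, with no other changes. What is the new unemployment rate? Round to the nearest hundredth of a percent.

New unemployment rate ≈ 7.36%.

Initially, labor force = 661.44 + 63.17 = 724.61 thousand, so u = 63.17/724.61 = 8.72%.
After the change, unemployed falls and employed rises by 9.85; labor force unchanged → E = 671.29, U = 53.32, labor force = 724.61 thousand.
New unemployment rate = 53.32 / 724.61 = 7.36%.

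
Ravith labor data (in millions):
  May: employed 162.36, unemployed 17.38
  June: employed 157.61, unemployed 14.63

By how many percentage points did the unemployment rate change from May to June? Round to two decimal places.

May: labor force = 162.36 + 17.38 = 179.74; u = 17.38/179.74 = 9.67%.
June: labor force = 157.61 + 14.63 = 172.24; u = 14.63/172.24 = 8.49%.
Change = 8.49% − 9.67% = −1.18 pp.

The unemployment rate changed by −1.18 percentage points.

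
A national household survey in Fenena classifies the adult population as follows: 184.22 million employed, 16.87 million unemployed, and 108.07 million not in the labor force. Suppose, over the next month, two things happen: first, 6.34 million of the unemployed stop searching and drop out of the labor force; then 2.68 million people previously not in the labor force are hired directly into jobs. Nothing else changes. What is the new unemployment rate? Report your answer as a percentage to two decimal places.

New unemployment rate ≈ 5.33%.

Initially, labor force = 184.22 + 16.87 = 201.09 million, so u = 16.87/201.09 = 8.39%.
After the first change, unemployed and labor force both fall by 6.34 → E = 184.22, U = 10.53, labor force = 194.75 million.
After the second change, employed and labor force both rise by 2.68; unemployed unchanged → E = 186.90, U = 10.53, labor force = 197.43 million.
New unemployment rate = 10.53 / 197.43 = 5.33%.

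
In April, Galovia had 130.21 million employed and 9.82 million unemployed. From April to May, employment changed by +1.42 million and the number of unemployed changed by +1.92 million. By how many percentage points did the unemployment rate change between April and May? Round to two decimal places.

April: labor force = 130.21 + 9.82 = 140.03; u = 9.82/140.03 = 7.01%.
May: labor force = 131.63 + 11.74 = 143.37; u = 11.74/143.37 = 8.19%.
Change = 8.19% − 7.01% = +1.18 pp.

The unemployment rate changed by +1.18 percentage points.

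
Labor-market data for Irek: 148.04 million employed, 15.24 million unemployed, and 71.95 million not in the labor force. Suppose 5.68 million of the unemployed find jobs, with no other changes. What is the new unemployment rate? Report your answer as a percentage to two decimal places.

Initially, labor force = 148.04 + 15.24 = 163.28 million, so u = 15.24/163.28 = 9.33%.
After the change, unemployed falls and employed rises by 5.68; labor force unchanged → E = 153.72, U = 9.56, labor force = 163.28 million.
New unemployment rate = 9.56 / 163.28 = 5.85%.

New unemployment rate ≈ 5.85%.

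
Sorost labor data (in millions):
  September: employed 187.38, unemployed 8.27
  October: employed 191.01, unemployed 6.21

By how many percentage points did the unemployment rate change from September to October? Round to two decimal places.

The unemployment rate changed by −1.08 percentage points.

September: labor force = 187.38 + 8.27 = 195.65; u = 8.27/195.65 = 4.23%.
October: labor force = 191.01 + 6.21 = 197.22; u = 6.21/197.22 = 3.15%.
Change = 3.15% − 4.23% = −1.08 pp.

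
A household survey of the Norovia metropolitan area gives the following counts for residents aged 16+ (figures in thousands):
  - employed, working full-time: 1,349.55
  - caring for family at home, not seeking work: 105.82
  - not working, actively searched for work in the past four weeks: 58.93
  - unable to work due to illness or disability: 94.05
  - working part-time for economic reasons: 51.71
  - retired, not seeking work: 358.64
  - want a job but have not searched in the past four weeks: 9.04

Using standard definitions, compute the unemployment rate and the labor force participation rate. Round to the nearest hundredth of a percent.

Employed = 1,349.55 + 51.71 = 1,401.26 thousand (anyone who worked, including part-time for economic reasons, counts as employed).
Unemployed = 58.93 thousand.
Labor force = 1,401.26 + 58.93 = 1,460.19 thousand.
Not in labor force = 105.82 + 94.05 + 358.64 + 9.04 = 567.55 thousand (those not working and not actively searching are outside the labor force — including those who want a job but have given up searching).
Civilian working-age population = 1,460.19 + 567.55 = 2,027.74 thousand.
Unemployment rate = 58.93 / 1,460.19 = 4.04%.
Labor force participation rate = 1,460.19 / 2,027.74 = 72.01%.

Unemployment rate ≈ 4.04%; labor force participation rate ≈ 72.01%.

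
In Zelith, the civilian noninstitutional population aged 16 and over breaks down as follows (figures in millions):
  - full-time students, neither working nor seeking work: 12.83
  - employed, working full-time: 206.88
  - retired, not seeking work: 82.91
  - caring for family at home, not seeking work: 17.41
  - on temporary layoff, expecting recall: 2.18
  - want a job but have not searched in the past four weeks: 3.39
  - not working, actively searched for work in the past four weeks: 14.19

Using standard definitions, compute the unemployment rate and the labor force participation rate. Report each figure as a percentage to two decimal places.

Unemployment rate ≈ 7.33%; labor force participation rate ≈ 65.70%.

Employed = 206.88 million.
Unemployed = 2.18 + 14.19 = 16.37 million (jobless and actively searching, or on temporary layoff).
Labor force = 206.88 + 16.37 = 223.25 million.
Not in labor force = 12.83 + 82.91 + 17.41 + 3.39 = 116.54 million (those not working and not actively searching are outside the labor force — including those who want a job but have given up searching).
Civilian working-age population = 223.25 + 116.54 = 339.79 million.
Unemployment rate = 16.37 / 223.25 = 7.33%.
Labor force participation rate = 223.25 / 339.79 = 65.70%.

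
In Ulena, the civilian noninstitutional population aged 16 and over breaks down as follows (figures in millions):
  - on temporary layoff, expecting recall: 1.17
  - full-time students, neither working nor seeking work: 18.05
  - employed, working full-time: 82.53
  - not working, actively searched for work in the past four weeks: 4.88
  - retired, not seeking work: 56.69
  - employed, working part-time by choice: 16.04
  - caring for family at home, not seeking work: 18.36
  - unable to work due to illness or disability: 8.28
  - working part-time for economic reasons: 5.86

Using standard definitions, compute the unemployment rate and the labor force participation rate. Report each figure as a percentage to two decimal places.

Unemployment rate ≈ 5.48%; labor force participation rate ≈ 52.15%.

Employed = 82.53 + 16.04 + 5.86 = 104.43 million (anyone who worked, including part-time for economic reasons, counts as employed).
Unemployed = 1.17 + 4.88 = 6.05 million (jobless and actively searching, or on temporary layoff).
Labor force = 104.43 + 6.05 = 110.48 million.
Not in labor force = 18.05 + 56.69 + 18.36 + 8.28 = 101.38 million (those not working and not actively searching are outside the labor force).
Civilian working-age population = 110.48 + 101.38 = 211.86 million.
Unemployment rate = 6.05 / 110.48 = 5.48%.
Labor force participation rate = 110.48 / 211.86 = 52.15%.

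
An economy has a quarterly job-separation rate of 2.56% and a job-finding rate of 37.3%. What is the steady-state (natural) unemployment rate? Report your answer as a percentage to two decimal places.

Steady-state unemployment rate ≈ 6.42%.

At steady state the flows balance: s·E = f·U, so U/(E+U) = s/(s+f).
u* = 2.56 / (2.56 + 37.3) = 2.56 / 39.86 = 6.42%.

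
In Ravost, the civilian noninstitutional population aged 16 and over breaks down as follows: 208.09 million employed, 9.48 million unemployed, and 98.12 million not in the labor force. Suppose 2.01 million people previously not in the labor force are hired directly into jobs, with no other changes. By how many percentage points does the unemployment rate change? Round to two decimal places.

Initially, labor force = 208.09 + 9.48 = 217.57 million, so u = 9.48/217.57 = 4.36%.
After the change, employed and labor force both rise by 2.01; unemployed unchanged → E = 210.10, U = 9.48, labor force = 219.58 million.
New unemployment rate = 9.48 / 219.58 = 4.32%.
Change = 4.32% − 4.36% = −0.04 percentage points.

The unemployment rate changes by −0.04 percentage points.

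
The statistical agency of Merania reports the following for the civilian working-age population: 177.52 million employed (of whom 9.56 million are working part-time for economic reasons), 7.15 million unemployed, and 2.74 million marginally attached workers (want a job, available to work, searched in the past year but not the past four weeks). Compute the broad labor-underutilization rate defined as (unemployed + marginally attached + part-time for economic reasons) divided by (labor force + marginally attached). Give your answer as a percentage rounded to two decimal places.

Broad underutilization rate ≈ 10.38%.

Labor force = 177.52 + 7.15 = 184.67 million.
Numerator = 7.15 + 2.74 + 9.56 = 19.45 million.
Denominator = 184.67 + 2.74 = 187.41 million.
Broad rate = 19.45 / 187.41 = 10.38%.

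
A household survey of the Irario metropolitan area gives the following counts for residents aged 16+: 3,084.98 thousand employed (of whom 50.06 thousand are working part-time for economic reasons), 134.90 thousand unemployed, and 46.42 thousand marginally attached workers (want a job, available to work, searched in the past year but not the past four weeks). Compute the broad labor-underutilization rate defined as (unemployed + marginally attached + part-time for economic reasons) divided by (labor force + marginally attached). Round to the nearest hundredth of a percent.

Broad underutilization rate ≈ 7.08%.

Labor force = 3,084.98 + 134.90 = 3,219.88 thousand.
Numerator = 134.90 + 46.42 + 50.06 = 231.38 thousand.
Denominator = 3,219.88 + 46.42 = 3,266.30 thousand.
Broad rate = 231.38 / 3,266.30 = 7.08%.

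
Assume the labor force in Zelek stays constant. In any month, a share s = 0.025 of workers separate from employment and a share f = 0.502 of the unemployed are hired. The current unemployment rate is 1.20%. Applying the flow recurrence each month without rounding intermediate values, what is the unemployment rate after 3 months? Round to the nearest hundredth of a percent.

With a fixed labor force, u_{t+1} = u_t + s·(1−u_t) − f·u_t = u_t·(1−s−f) + s.
Here 1−s−f = 0.473 and s = 0.025.
u_1 = 0.012000 × 0.473 + 0.025 = 0.030676.
u_2 = 0.030676 × 0.473 + 0.025 = 0.039510.
u_3 = 0.039510 × 0.473 + 0.025 = 0.043688.

Unemployment rate after three months ≈ 4.37%.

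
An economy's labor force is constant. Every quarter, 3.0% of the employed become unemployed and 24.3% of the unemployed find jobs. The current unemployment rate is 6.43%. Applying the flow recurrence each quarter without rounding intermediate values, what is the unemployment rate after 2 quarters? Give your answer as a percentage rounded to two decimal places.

With a fixed labor force, u_{t+1} = u_t + s·(1−u_t) − f·u_t = u_t·(1−s−f) + s.
Here 1−s−f = 0.727 and s = 0.030.
u_1 = 0.064300 × 0.727 + 0.030 = 0.076746.
u_2 = 0.076746 × 0.727 + 0.030 = 0.085794.

Unemployment rate after two quarters ≈ 8.58%.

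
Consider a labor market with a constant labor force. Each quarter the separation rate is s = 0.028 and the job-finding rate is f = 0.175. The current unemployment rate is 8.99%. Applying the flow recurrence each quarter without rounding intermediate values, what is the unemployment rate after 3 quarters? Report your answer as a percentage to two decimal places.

With a fixed labor force, u_{t+1} = u_t + s·(1−u_t) − f·u_t = u_t·(1−s−f) + s.
Here 1−s−f = 0.797 and s = 0.028.
u_1 = 0.089900 × 0.797 + 0.028 = 0.099650.
u_2 = 0.099650 × 0.797 + 0.028 = 0.107421.
u_3 = 0.107421 × 0.797 + 0.028 = 0.113615.

Unemployment rate after three quarters ≈ 11.36%.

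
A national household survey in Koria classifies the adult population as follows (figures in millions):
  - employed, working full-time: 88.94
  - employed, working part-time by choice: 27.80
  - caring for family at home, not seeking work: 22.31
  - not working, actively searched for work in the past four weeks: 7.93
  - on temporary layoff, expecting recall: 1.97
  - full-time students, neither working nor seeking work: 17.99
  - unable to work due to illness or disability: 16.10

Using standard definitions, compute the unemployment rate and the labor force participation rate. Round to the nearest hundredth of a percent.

Unemployment rate ≈ 7.82%; labor force participation rate ≈ 69.19%.

Employed = 88.94 + 27.80 = 116.74 million.
Unemployed = 7.93 + 1.97 = 9.90 million (jobless and actively searching, or on temporary layoff).
Labor force = 116.74 + 9.90 = 126.64 million.
Not in labor force = 22.31 + 17.99 + 16.10 = 56.40 million (those not working and not actively searching are outside the labor force).
Civilian working-age population = 126.64 + 56.40 = 183.04 million.
Unemployment rate = 9.90 / 126.64 = 7.82%.
Labor force participation rate = 126.64 / 183.04 = 69.19%.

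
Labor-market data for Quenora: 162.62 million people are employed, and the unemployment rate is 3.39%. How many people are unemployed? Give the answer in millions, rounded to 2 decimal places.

About 5.71 million are unemployed.

Let U be the number unemployed. The labor force is E + U, and U/(E+U) = 0.0339.
So U = 0.0339 × 162.62 / (1 − 0.0339) = 5.5128 / 0.9661 ≈ 5.71 million.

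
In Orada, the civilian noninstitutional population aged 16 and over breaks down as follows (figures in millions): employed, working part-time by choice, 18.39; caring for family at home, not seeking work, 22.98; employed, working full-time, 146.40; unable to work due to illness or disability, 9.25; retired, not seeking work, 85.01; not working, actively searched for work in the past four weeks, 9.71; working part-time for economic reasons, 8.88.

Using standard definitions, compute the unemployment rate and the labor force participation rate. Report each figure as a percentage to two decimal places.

Unemployment rate ≈ 5.30%; labor force participation rate ≈ 61.00%.

Employed = 18.39 + 146.40 + 8.88 = 173.67 million (anyone who worked, including part-time for economic reasons, counts as employed).
Unemployed = 9.71 million.
Labor force = 173.67 + 9.71 = 183.38 million.
Not in labor force = 22.98 + 9.25 + 85.01 = 117.24 million (those not working and not actively searching are outside the labor force).
Civilian working-age population = 183.38 + 117.24 = 300.62 million.
Unemployment rate = 9.71 / 183.38 = 5.30%.
Labor force participation rate = 183.38 / 300.62 = 61.00%.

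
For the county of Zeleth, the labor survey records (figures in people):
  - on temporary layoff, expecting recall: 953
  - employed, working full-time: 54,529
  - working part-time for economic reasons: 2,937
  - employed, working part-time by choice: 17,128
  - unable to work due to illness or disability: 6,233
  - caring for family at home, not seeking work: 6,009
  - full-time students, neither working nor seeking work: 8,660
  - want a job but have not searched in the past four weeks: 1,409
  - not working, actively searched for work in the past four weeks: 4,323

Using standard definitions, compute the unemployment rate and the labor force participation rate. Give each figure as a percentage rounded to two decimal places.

Unemployment rate ≈ 6.61%; labor force participation rate ≈ 78.17%.

Employed = 54,529 + 2,937 + 17,128 = 74,594 (anyone who worked, including part-time for economic reasons, counts as employed).
Unemployed = 953 + 4,323 = 5,276 (jobless and actively searching, or on temporary layoff).
Labor force = 74,594 + 5,276 = 79,870.
Not in labor force = 6,233 + 6,009 + 8,660 + 1,409 = 22,311 (those not working and not actively searching are outside the labor force — including those who want a job but have given up searching).
Civilian working-age population = 79,870 + 22,311 = 102,181.
Unemployment rate = 5,276 / 79,870 = 6.61%.
Labor force participation rate = 79,870 / 102,181 = 78.17%.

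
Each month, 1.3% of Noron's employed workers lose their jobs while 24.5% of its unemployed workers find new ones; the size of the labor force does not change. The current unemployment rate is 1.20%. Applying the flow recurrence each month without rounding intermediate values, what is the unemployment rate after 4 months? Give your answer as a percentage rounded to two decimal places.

Unemployment rate after four months ≈ 3.88%.

With a fixed labor force, u_{t+1} = u_t + s·(1−u_t) − f·u_t = u_t·(1−s−f) + s.
Here 1−s−f = 0.742 and s = 0.013.
u_1 = 0.012000 × 0.742 + 0.013 = 0.021904.
u_2 = 0.021904 × 0.742 + 0.013 = 0.029253.
u_3 = 0.029253 × 0.742 + 0.013 = 0.034706.
u_4 = 0.034706 × 0.742 + 0.013 = 0.038752.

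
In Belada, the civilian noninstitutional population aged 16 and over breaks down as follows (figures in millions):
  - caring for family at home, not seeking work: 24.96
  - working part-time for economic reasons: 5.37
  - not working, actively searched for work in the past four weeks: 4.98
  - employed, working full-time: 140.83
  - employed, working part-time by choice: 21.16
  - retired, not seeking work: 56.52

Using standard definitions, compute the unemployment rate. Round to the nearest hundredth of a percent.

Unemployment rate ≈ 2.89%.

Employed = 5.37 + 140.83 + 21.16 = 167.36 million (anyone who worked, including part-time for economic reasons, counts as employed).
Unemployed = 4.98 million.
Labor force = 167.36 + 4.98 = 172.34 million.
Unemployment rate = 4.98 / 172.34 = 2.89%.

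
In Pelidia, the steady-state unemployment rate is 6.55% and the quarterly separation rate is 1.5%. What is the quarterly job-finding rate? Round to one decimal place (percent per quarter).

Job-finding rate ≈ 21.4% per quarter.

From u* = s/(s+f): f = s·(1−u)/u.
f = 1.5 × (1 − 0.0655) / 0.0655 = 1.4018 / 0.0655 ≈ 21.4% per quarter.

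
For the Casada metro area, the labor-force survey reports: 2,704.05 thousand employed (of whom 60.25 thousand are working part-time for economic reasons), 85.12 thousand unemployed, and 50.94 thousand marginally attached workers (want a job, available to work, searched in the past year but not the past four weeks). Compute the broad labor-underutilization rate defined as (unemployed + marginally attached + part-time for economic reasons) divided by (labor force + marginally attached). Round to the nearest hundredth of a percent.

Broad underutilization rate ≈ 6.91%.

Labor force = 2,704.05 + 85.12 = 2,789.17 thousand.
Numerator = 85.12 + 50.94 + 60.25 = 196.31 thousand.
Denominator = 2,789.17 + 50.94 = 2,840.11 thousand.
Broad rate = 196.31 / 2,840.11 = 6.91%.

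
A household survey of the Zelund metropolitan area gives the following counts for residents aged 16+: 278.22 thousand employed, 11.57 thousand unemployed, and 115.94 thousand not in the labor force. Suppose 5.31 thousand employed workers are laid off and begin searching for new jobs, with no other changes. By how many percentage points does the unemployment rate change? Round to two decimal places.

Initially, labor force = 278.22 + 11.57 = 289.79 thousand, so u = 11.57/289.79 = 3.99%.
After the change, employed falls and unemployed rises by 5.31; labor force unchanged → E = 272.91, U = 16.88, labor force = 289.79 thousand.
New unemployment rate = 16.88 / 289.79 = 5.82%.
Change = 5.82% − 3.99% = +1.83 percentage points.

The unemployment rate changes by +1.83 percentage points.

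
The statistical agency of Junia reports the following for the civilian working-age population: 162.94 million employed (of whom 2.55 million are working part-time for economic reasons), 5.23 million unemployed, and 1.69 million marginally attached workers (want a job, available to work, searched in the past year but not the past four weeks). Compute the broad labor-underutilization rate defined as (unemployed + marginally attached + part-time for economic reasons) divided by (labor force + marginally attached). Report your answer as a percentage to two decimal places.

Labor force = 162.94 + 5.23 = 168.17 million.
Numerator = 5.23 + 1.69 + 2.55 = 9.47 million.
Denominator = 168.17 + 1.69 = 169.86 million.
Broad rate = 9.47 / 169.86 = 5.58%.

Broad underutilization rate ≈ 5.58%.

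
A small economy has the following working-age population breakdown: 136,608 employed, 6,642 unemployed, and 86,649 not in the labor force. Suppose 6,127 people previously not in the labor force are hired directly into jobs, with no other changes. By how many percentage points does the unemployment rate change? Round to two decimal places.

The unemployment rate changes by −0.19 percentage points.

Initially, labor force = 136,608 + 6,642 = 143,250, so u = 6,642/143,250 = 4.64%.
After the change, employed and labor force both rise by 6,127; unemployed unchanged → E = 142,735, U = 6,642, labor force = 149,377.
New unemployment rate = 6,642 / 149,377 = 4.45%.
Change = 4.45% − 4.64% = −0.19 percentage points.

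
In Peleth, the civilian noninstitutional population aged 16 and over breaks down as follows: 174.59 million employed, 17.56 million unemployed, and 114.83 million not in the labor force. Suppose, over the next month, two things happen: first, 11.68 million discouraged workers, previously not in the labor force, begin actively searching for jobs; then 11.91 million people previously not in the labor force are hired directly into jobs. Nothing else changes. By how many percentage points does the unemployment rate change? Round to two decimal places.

Initially, labor force = 174.59 + 17.56 = 192.15 million, so u = 17.56/192.15 = 9.14%.
After the first change, unemployed and labor force both rise by 11.68 → E = 174.59, U = 29.24, labor force = 203.83 million.
After the second change, employed and labor force both rise by 11.91; unemployed unchanged → E = 186.50, U = 29.24, labor force = 215.74 million.
New unemployment rate = 29.24 / 215.74 = 13.55%.
Change = 13.55% − 9.14% = +4.41 percentage points.

The unemployment rate changes by +4.41 percentage points.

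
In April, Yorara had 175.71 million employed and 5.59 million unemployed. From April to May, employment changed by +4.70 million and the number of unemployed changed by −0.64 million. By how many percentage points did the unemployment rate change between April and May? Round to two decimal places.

April: labor force = 175.71 + 5.59 = 181.30; u = 5.59/181.30 = 3.08%.
May: labor force = 180.41 + 4.95 = 185.36; u = 4.95/185.36 = 2.67%.
Change = 2.67% − 3.08% = −0.41 pp.

The unemployment rate changed by −0.41 percentage points.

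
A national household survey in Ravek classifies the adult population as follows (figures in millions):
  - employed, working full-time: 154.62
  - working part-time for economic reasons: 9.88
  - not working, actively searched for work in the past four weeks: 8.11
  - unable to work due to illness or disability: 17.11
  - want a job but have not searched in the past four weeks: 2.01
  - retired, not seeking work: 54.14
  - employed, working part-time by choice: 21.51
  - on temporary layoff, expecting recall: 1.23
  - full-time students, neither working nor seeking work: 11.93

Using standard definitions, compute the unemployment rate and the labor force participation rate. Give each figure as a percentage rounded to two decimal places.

Unemployment rate ≈ 4.78%; labor force participation rate ≈ 69.63%.

Employed = 154.62 + 9.88 + 21.51 = 186.01 million (anyone who worked, including part-time for economic reasons, counts as employed).
Unemployed = 8.11 + 1.23 = 9.34 million (jobless and actively searching, or on temporary layoff).
Labor force = 186.01 + 9.34 = 195.35 million.
Not in labor force = 17.11 + 2.01 + 54.14 + 11.93 = 85.19 million (those not working and not actively searching are outside the labor force — including those who want a job but have given up searching).
Civilian working-age population = 195.35 + 85.19 = 280.54 million.
Unemployment rate = 9.34 / 195.35 = 4.78%.
Labor force participation rate = 195.35 / 280.54 = 69.63%.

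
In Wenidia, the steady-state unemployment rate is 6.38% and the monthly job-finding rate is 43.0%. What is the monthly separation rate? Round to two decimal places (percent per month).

Separation rate ≈ 2.93% per month.

From u* = s/(s+f): s = u·f/(1−u).
s = 0.0638 × 43.0 / (1 − 0.0638) = 2.7434 / 0.9362 ≈ 2.93% per month.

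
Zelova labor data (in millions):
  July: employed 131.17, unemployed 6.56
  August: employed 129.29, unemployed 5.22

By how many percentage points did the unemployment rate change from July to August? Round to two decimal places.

July: labor force = 131.17 + 6.56 = 137.73; u = 6.56/137.73 = 4.76%.
August: labor force = 129.29 + 5.22 = 134.51; u = 5.22/134.51 = 3.88%.
Change = 3.88% − 4.76% = −0.88 pp.

The unemployment rate changed by −0.88 percentage points.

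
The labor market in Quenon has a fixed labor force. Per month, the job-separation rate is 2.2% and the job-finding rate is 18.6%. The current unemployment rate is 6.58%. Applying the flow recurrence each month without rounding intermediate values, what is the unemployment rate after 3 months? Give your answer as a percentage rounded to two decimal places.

With a fixed labor force, u_{t+1} = u_t + s·(1−u_t) − f·u_t = u_t·(1−s−f) + s.
Here 1−s−f = 0.792 and s = 0.022.
u_1 = 0.065800 × 0.792 + 0.022 = 0.074114.
u_2 = 0.074114 × 0.792 + 0.022 = 0.080698.
u_3 = 0.080698 × 0.792 + 0.022 = 0.085913.

Unemployment rate after three months ≈ 8.59%.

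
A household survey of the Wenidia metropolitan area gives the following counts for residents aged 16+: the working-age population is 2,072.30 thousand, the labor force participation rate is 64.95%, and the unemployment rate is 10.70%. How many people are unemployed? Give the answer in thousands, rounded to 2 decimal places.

Labor force = 0.6495 × 2,072.30 = 1,345.96 thousand.
Unemployed = 0.1070 × 1,345.96 ≈ 144.02 thousand.

About 144.02 thousand are unemployed.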